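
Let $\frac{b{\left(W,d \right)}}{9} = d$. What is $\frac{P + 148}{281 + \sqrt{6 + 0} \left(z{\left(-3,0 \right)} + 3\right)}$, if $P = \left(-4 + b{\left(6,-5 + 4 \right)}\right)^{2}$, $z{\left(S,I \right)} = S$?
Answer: $\frac{317}{281} \approx 1.1281$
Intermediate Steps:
$b{\left(W,d \right)} = 9 d$
$P = 169$ ($P = \left(-4 + 9 \left(-5 + 4\right)\right)^{2} = \left(-4 + 9 \left(-1\right)\right)^{2} = \left(-4 - 9\right)^{2} = \left(-13\right)^{2} = 169$)
$\frac{P + 148}{281 + \sqrt{6 + 0} \left(z{\left(-3,0 \right)} + 3\right)} = \frac{169 + 148}{281 + \sqrt{6 + 0} \left(-3 + 3\right)} = \frac{317}{281 + \sqrt{6} \cdot 0} = \frac{317}{281 + 0} = \frac{317}{281}$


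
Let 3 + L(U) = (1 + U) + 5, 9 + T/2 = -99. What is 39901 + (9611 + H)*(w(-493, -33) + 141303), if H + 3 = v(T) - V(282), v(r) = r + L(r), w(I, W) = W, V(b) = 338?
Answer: 1249007971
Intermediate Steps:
T = -216 (T = -18 + 2*(-99) = -18 - 198 = -216)
L(U) = 3 + U (L(U) = -3 + ((1 + U) + 5) = -3 + (6 + U) = 3 + U)
v(r) = 3 + 2*r (v(r) = r + (3 + r) = 3 + 2*r)
H = -770 (H = -3 + ((3 + 2*(-216)) - 1*338) = -3 + ((3 - 432) - 338) = -3 + (-429 - 338) = -3 - 767 = -770)
39901 + (9611 + H)*(w(-493, -33) + 141303) = 39901 + (9611 - 770)*(-33 + 141303) = 39901 + 8841*141270 = 39901 + 1248968070 = 1249007971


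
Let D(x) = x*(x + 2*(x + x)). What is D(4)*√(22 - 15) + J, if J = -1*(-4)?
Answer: 4 + 80*√7 ≈ 215.66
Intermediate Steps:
J = 4
D(x) = 5*x² (D(x) = x*(x + 2*(2*x)) = x*(x + 4*x) = x*(5*x) = 5*x²)
D(4)*√(22 - 15) + J = (5*4²)*√(22 - 15) + 4 = (5*16)*√7 + 4 = 80*√7 + 4 = 4 + 80*√7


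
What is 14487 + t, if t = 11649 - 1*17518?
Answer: 8618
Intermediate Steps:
t = -5869 (t = 11649 - 17518 = -5869)
14487 + t = 14487 - 5869 = 8618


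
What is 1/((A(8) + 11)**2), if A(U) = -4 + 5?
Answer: 1/144 ≈ 0.0069444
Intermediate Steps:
A(U) = 1
1/((A(8) + 11)**2) = 1/((1 + 11)**2) = 1/(12**2) = 1/144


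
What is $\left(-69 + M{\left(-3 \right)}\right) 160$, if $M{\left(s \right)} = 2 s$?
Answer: $-12000$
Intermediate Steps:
$\left(-69 + M{\left(-3 \right)}\right) 160 = \left(-69 + 2 \left(-3\right)\right) 160 = \left(-69 - 6\right) 160 = \left(-75\right) 160 = -12000$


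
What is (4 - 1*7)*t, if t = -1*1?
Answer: 3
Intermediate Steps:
t = -1
(4 - 1*7)*t = (4 - 1*7)*(-1) = (4 - 7)*(-1) = -3*(-1) = 3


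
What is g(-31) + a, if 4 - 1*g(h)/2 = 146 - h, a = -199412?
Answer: -199758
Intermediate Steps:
g(h) = -284 + 2*h (g(h) = 8 - 2*(146 - h) = 8 + (-292 + 2*h) = -284 + 2*h)
g(-31) + a = (-284 + 2*(-31)) - 199412 = (-284 - 62) - 199412 = -346 - 199412 = -199758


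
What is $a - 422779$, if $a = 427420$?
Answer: $4641$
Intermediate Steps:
$a - 422779 = 427420 - 422779 = 4641$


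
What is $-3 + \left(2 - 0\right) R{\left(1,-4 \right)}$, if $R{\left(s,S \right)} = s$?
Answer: $-1$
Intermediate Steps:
$-3 + \left(2 - 0\right) R{\left(1,-4 \right)} = -3 + \left(2 - 0\right) 1 = -3 + \left(2 + 0\right) 1 = -3 + 2 \cdot 1 = -3 + 2 = -1$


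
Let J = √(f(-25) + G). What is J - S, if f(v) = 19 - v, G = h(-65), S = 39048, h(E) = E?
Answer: -39048 + I*√21 ≈ -39048.0 + 4.5826*I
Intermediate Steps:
G = -65
J = I*√21 (J = √((19 - 1*(-25)) - 65) = √((19 + 25) - 65) = √(44 - 65) = √(-21) = I*√21 ≈ 4.5826*I)
J - S = I*√21 - 1*39048 = I*√21 - 39048 = -39048 + I*√21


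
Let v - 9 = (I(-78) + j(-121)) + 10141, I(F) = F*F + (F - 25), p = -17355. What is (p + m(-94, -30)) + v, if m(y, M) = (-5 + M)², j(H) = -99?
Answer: -98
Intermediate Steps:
I(F) = -25 + F + F² (I(F) = F² + (-25 + F) = -25 + F + F²)
v = 16032 (v = 9 + (((-25 - 78 + (-78)²) - 99) + 10141) = 9 + (((-25 - 78 + 6084) - 99) + 10141) = 9 + ((5981 - 99) + 10141) = 9 + (5882 + 10141) = 9 + 16023 = 16032)
(p + m(-94, -30)) + v = (-17355 + (-5 - 30)²) + 16032 = (-17355 + (-35)²) + 16032 = (-17355 + 1225) + 16032 = -16130 + 16032 = -98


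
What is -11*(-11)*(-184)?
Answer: -22264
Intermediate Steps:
-11*(-11)*(-184) = 121*(-184) = -22264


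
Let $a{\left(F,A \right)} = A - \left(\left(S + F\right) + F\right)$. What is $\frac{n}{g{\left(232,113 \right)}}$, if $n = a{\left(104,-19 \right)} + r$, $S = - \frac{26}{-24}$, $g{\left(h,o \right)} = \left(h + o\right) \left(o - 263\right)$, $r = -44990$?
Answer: $\frac{542617}{621000} \approx 0.87378$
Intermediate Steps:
$g{\left(h,o \right)} = \left(-263 + o\right) \left(h + o\right)$ ($g{\left(h,o \right)} = \left(h + o\right) \left(-263 + o\right) = \left(-263 + o\right) \left(h + o\right)$)
$S = \frac{13}{12}$ ($S = \left(-26\right) \left(- \frac{1}{24}\right) = \frac{13}{12} \approx 1.0833$)
$a{\left(F,A \right)} = - \frac{13}{12} + A - 2 F$ ($a{\left(F,A \right)} = A - \left(\left(\frac{13}{12} + F\right) + F\right) = A - \left(\frac{13}{12} + 2 F\right) = - \frac{13}{12} + A - 2 F$)
$n = - \frac{542617}{12}$ ($n = \left(- \frac{13}{12} - 19 - 208\right) - 44990 = - \frac{2737}{12} - 44990 = - \frac{542617}{12} \approx -45218.0$)
$\frac{n}{g{\left(232,113 \right)}} = - \frac{542617}{12 \left(113^{2} - 61016 - 29719 + 232 \cdot 113\right)} = - \frac{542617}{12 \left(12769 - 61016 - 29719 + 26216\right)} = - \frac{542617}{12 \left(-51750\right)} = \left(- \frac{542617}{12}\right) \left(- \frac{1}{51750}\right) = \frac{542617}{621000}$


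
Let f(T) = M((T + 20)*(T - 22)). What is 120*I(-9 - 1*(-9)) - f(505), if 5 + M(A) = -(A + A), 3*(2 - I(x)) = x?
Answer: 507395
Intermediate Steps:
I(x) = 2 - x/3
M(A) = -5 - 2*A (M(A) = -5 - (A + A) = -5 - 2*A)
f(T) = -5 - 2*(-22 + T)*(20 + T) (f(T) = -5 - 2*(T + 20)*(T - 22) = -5 - 2*(20 + T)*(-22 + T) = -5 - 2*(-22 + T)*(20 + T))
120*I(-9 - 1*(-9)) - f(505) = 120*(2 - (-9 - 1*(-9))/3) - (875 - 2*505**2 + 4*505) = 120*(2 - (-9 + 9)/3) - (875 - 2*255025 + 2020) = 120*(2 - 1/3*0) - (875 - 510050 + 2020) = 120*(2 + 0) - 1*(-507155) = 120*2 + 507155 = 240 + 507155 = 507395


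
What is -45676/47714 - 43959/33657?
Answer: -605796143/267651683 ≈ -2.2634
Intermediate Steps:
-45676/47714 - 43959/33657 = -45676*1/47714 - 43959*1/33657 = -22838/23857 - 14653/11219 = -605796143/267651683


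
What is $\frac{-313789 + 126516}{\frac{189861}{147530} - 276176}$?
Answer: $\frac{27628385690}{40744055419} \approx 0.6781$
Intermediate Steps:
$\frac{-313789 + 126516}{\frac{189861}{147530} - 276176} = - \frac{187273}{189861 \cdot \frac{1}{147530} - 276176} = - \frac{187273}{\frac{189861}{147530} - 276176} = - \frac{187273}{- \frac{40744055419}{147530}} = \left(-187273\right) \left(- \frac{147530}{40744055419}\right) = \frac{27628385690}{40744055419}$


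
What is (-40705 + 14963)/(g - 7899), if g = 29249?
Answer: -211/175 ≈ -1.2057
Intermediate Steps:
(-40705 + 14963)/(g - 7899) = (-40705 + 14963)/(29249 - 7899) = -25742/21350 = -25742*1/21350 = -211/175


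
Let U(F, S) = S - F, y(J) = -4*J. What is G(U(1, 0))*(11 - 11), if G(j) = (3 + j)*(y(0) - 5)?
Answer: 0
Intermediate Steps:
G(j) = -15 - 5*j (G(j) = (3 + j)*(-4*0 - 5) = (3 + j)*(0 - 5) = (3 + j)*(-5) = -15 - 5*j)
G(U(1, 0))*(11 - 11) = (-15 - 5*(0 - 1*1))*(11 - 11) = (-15 - 5*(0 - 1))*0 = (-15 - 5*(-1))*0 = (-15 + 5)*0 = -10*0 = 0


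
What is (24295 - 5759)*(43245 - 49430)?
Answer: -114645160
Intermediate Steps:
(24295 - 5759)*(43245 - 49430) = 18536*(-6185) = -114645160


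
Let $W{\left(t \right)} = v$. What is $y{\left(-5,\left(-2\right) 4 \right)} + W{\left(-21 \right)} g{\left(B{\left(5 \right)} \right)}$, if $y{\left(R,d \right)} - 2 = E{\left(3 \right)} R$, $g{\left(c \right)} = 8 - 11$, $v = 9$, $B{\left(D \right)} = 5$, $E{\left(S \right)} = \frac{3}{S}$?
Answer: $-30$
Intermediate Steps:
$W{\left(t \right)} = 9$
$g{\left(c \right)} = -3$ ($g{\left(c \right)} = 8 - 11 = -3$)
$y{\left(R,d \right)} = 2 + R$ ($y{\left(R,d \right)} = 2 + \frac{3}{3} R = 2 + 3 \cdot \frac{1}{3} R = 2 + 1 R = 2 + R$)
$y{\left(-5,\left(-2\right) 4 \right)} + W{\left(-21 \right)} g{\left(B{\left(5 \right)} \right)} = \left(2 - 5\right) + 9 \left(-3\right) = -3 - 27 = -30$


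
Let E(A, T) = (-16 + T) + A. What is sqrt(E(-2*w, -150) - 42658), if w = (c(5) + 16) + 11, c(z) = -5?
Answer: 2*I*sqrt(10717) ≈ 207.05*I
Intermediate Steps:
w = 22 (w = (-5 + 16) + 11 = 11 + 11 = 22)
E(A, T) = -16 + A + T
sqrt(E(-2*w, -150) - 42658) = sqrt((-16 - 2*22 - 150) - 42658) = sqrt((-16 - 44 - 150) - 42658) = sqrt(-210 - 42658) = sqrt(-42868) = 2*I*sqrt(10717)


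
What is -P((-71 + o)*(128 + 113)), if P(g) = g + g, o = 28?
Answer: 20726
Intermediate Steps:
P(g) = 2*g
-P((-71 + o)*(128 + 113)) = -2*(-71 + 28)*(128 + 113) = -2*(-43*241) = -2*(-10363) = -1*(-20726) = 20726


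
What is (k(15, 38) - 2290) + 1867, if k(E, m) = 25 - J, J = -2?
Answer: -396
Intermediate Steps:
k(E, m) = 27 (k(E, m) = 25 - 1*(-2) = 25 + 2 = 27)
(k(15, 38) - 2290) + 1867 = (27 - 2290) + 1867 = -2263 + 1867 = -396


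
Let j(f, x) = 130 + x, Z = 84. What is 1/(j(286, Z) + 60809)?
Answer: 1/61023 ≈ 1.6387e-5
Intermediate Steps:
1/(j(286, Z) + 60809) = 1/((130 + 84) + 60809) = 1/(214 + 60809) = 1/61023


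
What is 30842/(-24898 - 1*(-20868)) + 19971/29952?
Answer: -3603831/515840 ≈ -6.9863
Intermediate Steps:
30842/(-24898 - 1*(-20868)) + 19971/29952 = 30842/(-24898 + 20868) + 19971*(1/29952) = 30842/(-4030) + 2219/3328 = 30842*(-1/4030) + 2219/3328 = -15421/2015 + 2219/3328 = -3603831/515840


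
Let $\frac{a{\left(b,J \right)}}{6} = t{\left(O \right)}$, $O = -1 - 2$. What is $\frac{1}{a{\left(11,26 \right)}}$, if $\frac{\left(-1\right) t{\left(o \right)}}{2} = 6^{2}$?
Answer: $- \frac{1}{432} \approx -0.0023148$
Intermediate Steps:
$O = -3$
$t{\left(o \right)} = -72$ ($t{\left(o \right)} = - 2 \cdot 6^{2} = \left(-2\right) 36 = -72$)
$a{\left(b,J \right)} = -432$ ($a{\left(b,J \right)} = 6 \left(-72\right) = -432$)
$\frac{1}{a{\left(11,26 \right)}} = \frac{1}{-432} = - \frac{1}{432}$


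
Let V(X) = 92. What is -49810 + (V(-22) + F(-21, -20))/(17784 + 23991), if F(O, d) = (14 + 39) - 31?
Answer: -693604212/13925 ≈ -49810.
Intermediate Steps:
F(O, d) = 22 (F(O, d) = 53 - 31 = 22)
-49810 + (V(-22) + F(-21, -20))/(17784 + 23991) = -49810 + (92 + 22)/(17784 + 23991) = -49810 + 114/41775 = -49810 + 114*(1/41775) = -49810 + 38/13925 = -693604212/13925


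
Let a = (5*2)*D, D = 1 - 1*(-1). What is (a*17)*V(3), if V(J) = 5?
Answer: 1700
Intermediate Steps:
D = 2 (D = 1 + 1 = 2)
a = 20 (a = (5*2)*2 = 10*2 = 20)
(a*17)*V(3) = (20*17)*5 = 340*5 = 1700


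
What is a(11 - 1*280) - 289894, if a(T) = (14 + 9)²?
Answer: -289365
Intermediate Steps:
a(T) = 529 (a(T) = 23² = 529)
a(11 - 1*280) - 289894 = 529 - 289894 = -289365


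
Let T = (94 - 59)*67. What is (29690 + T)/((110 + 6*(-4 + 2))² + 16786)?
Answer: 6407/5278 ≈ 1.2139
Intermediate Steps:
T = 2345 (T = 35*67 = 2345)
(29690 + T)/((110 + 6*(-4 + 2))² + 16786) = (29690 + 2345)/((110 + 6*(-4 + 2))² + 16786) = 32035/((110 + 6*(-2))² + 16786) = 32035/((110 - 12)² + 16786) = 32035/(98² + 16786) = 32035/(9604 + 16786) = 32035/26390 = 32035*(1/26390) = 6407/5278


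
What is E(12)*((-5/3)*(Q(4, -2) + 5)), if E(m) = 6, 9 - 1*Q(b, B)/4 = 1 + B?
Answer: -450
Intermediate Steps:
Q(b, B) = 32 - 4*B (Q(b, B) = 36 - 4*(1 + B) = 36 + (-4 - 4*B) = 32 - 4*B)
E(12)*((-5/3)*(Q(4, -2) + 5)) = 6*((-5/3)*((32 - 4*(-2)) + 5)) = 6*((-5*⅓)*((32 + 8) + 5)) = 6*(-5*(40 + 5)/3) = 6*(-5/3*45) = 6*(-75) = -450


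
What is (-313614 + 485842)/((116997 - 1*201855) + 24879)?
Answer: -172228/59979 ≈ -2.8715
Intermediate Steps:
(-313614 + 485842)/((116997 - 1*201855) + 24879) = 172228/((116997 - 201855) + 24879) = 172228/(-84858 + 24879) = 172228/(-59979) = 172228*(-1/59979) = -172228/59979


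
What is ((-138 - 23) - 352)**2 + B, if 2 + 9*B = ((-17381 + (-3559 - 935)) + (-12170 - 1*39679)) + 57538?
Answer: 784111/3 ≈ 2.6137e+5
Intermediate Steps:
B = -5396/3 (B = -2/9 + (((-17381 + (-3559 - 935)) + (-12170 - 1*39679)) + 57538)/9 = -2/9 + (((-17381 - 4494) + (-12170 - 39679)) + 57538)/9 = -2/9 + ((-21875 - 51849) + 57538)/9 = -2/9 + (-73724 + 57538)/9 = -2/9 + (1/9)*(-16186) = -2/9 - 16186/9 = -5396/3 ≈ -1798.7)
((-138 - 23) - 352)**2 + B = ((-138 - 23) - 352)**2 - 5396/3 = (-161 - 352)**2 - 5396/3 = (-513)**2 - 5396/3 = 263169 - 5396/3 = 784111/3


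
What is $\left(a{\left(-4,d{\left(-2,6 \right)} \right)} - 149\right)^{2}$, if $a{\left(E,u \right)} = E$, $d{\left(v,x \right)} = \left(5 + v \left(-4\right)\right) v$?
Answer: $23409$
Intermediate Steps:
$d{\left(v,x \right)} = v \left(5 - 4 v\right)$ ($d{\left(v,x \right)} = \left(5 - 4 v\right) v = v \left(5 - 4 v\right)$)
$\left(a{\left(-4,d{\left(-2,6 \right)} \right)} - 149\right)^{2} = \left(-4 - 149\right)^{2} = \left(-153\right)^{2} = 23409$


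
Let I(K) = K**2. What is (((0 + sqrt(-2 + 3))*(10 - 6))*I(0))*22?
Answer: 0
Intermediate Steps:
(((0 + sqrt(-2 + 3))*(10 - 6))*I(0))*22 = (((0 + sqrt(-2 + 3))*(10 - 6))*0**2)*22 = (((0 + sqrt(1))*4)*0)*22 = (((0 + 1)*4)*0)*22 = ((1*4)*0)*22 = (4*0)*22 = 0*22 = 0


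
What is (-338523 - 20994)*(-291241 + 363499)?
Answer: -25977979386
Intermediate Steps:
(-338523 - 20994)*(-291241 + 363499) = -359517*72258 = -25977979386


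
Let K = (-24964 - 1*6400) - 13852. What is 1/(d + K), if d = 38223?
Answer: -1/6993 ≈ -0.00014300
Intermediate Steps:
K = -45216 (K = (-24964 - 6400) - 13852 = -31364 - 13852 = -45216)
1/(d + K) = 1/(38223 - 45216) = 1/(-6993) = -1/6993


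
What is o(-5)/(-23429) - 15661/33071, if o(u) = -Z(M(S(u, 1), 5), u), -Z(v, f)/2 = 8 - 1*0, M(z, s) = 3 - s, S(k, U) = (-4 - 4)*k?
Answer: -367450705/774820459 ≈ -0.47424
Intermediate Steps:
S(k, U) = -8*k
Z(v, f) = -16 (Z(v, f) = -2*(8 - 1*0) = -2*(8 + 0) = -2*8 = -16)
o(u) = 16 (o(u) = -1*(-16) = 16)
o(-5)/(-23429) - 15661/33071 = 16/(-23429) - 15661/33071 = 16*(-1/23429) - 15661*1/33071 = -16/23429 - 15661/33071 = -367450705/774820459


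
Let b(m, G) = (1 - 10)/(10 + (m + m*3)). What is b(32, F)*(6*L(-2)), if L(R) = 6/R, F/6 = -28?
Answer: 27/23 ≈ 1.1739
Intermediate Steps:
F = -168 (F = 6*(-28) = -168)
b(m, G) = -9/(10 + 4*m) (b(m, G) = -9/(10 + (m + 3*m)) = -9/(10 + 4*m))
b(32, F)*(6*L(-2)) = (-9/(10 + 4*32))*(6*(6/(-2))) = (-9/(10 + 128))*(6*(6*(-½))) = (-9/138)*(6*(-3)) = -9*1/138*(-18) = -3/46*(-18) = 27/23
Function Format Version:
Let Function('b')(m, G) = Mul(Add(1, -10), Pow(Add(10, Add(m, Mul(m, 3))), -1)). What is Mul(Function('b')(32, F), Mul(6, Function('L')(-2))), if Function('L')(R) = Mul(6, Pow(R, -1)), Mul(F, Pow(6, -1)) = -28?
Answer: Rational(27, 23) ≈ 1.1739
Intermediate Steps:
F = -168 (F = Mul(6, -28) = -168)
Function('b')(m, G) = Mul(-9, Pow(Add(10, Mul(4, m)), -1)) (Function('b')(m, G) = Mul(-9, Pow(Add(10, Add(m, Mul(3, m))), -1)) = Mul(-9, Pow(Add(10, Mul(4, m)), -1)))
Mul(Function('b')(32, F), Mul(6, Function('L')(-2))) = Mul(Mul(-9, Pow(Add(10, Mul(4, 32)), -1)), Mul(6, Mul(6, Pow(-2, -1)))) = Mul(Mul(-9, Pow(Add(10, 128), -1)), Mul(6, Mul(6, Rational(-1, 2)))) = Mul(Mul(-9, Pow(138, -1)), Mul(6, -3)) = Mul(Mul(-9, Rational(1, 138)), -18) = Mul(Rational(-3, 46), -18) = Rational(27, 23)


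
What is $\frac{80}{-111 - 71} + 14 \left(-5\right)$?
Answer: $- \frac{6410}{91} \approx -70.44$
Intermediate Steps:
$\frac{80}{-111 - 71} + 14 \left(-5\right) = \frac{80}{-182} - 70 = 80 \left(- \frac{1}{182}\right) - 70 = - \frac{40}{91} - 70 = - \frac{6410}{91}$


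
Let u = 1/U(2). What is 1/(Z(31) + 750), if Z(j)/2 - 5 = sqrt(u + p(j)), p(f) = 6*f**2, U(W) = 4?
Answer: 152/110907 - sqrt(23065)/554535 ≈ 0.0010966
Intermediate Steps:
u = 1/4 ≈ 0.25000
Z(j) = 10 + 2*sqrt(1/4 + 6*j**2)
1/(Z(31) + 750) = 1/((10 + sqrt(1 + 24*31**2)) + 750) = 1/((10 + sqrt(1 + 24*961)) + 750) = 1/((10 + sqrt(1 + 23064)) + 750) = 1/((10 + sqrt(23065)) + 750) = 1/(760 + sqrt(23065))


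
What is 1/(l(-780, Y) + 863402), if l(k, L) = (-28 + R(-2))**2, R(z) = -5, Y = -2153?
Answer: 1/864491 ≈ 1.1567e-6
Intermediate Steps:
l(k, L) = 1089 (l(k, L) = (-28 - 5)**2 = (-33)**2 = 1089)
1/(l(-780, Y) + 863402) = 1/(1089 + 863402) = 1/864491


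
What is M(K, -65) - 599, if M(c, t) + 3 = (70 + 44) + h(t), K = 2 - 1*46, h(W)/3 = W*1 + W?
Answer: -878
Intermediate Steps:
h(W) = 6*W (h(W) = 3*(W*1 + W) = 3*(W + W) = 3*(2*W) = 6*W)
K = -44 (K = 2 - 46 = -44)
M(c, t) = 111 + 6*t (M(c, t) = -3 + ((70 + 44) + 6*t) = -3 + (114 + 6*t) = 111 + 6*t)
M(K, -65) - 599 = (111 + 6*(-65)) - 599 = (111 - 390) - 599 = -279 - 599 = -878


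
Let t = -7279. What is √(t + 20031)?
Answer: 4*√797 ≈ 112.92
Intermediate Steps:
√(t + 20031) = √(-7279 + 20031) = √12752 = 4*√797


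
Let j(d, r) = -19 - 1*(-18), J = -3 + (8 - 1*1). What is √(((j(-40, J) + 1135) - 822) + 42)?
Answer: √354 ≈ 18.815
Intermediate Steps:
J = 4 (J = -3 + (8 - 1) = -3 + 7 = 4)
j(d, r) = -1 (j(d, r) = -19 + 18 = -1)
√(((j(-40, J) + 1135) - 822) + 42) = √(((-1 + 1135) - 822) + 42) = √((1134 - 822) + 42) = √(312 + 42) = √354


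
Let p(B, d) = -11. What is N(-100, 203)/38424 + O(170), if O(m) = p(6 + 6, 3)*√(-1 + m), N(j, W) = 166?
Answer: -2747233/19212 ≈ -143.00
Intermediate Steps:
O(m) = -11*√(-1 + m)
N(-100, 203)/38424 + O(170) = 166/38424 - 11*√(-1 + 170) = 166*(1/38424) - 11*√169 = 83/19212 - 11*13 = 83/19212 - 143 = -2747233/19212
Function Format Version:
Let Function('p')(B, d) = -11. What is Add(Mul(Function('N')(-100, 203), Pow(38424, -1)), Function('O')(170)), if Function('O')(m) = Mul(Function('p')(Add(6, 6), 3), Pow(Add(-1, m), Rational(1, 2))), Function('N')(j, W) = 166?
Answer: Rational(-2747233, 19212) ≈ -143.00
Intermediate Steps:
Function('O')(m) = Mul(-11, Pow(Add(-1, m), Rational(1, 2)))
Add(Mul(Function('N')(-100, 203), Pow(38424, -1)), Function('O')(170)) = Add(Mul(166, Pow(38424, -1)), Mul(-11, Pow(Add(-1, 170), Rational(1, 2)))) = Add(Mul(166, Rational(1, 38424)), Mul(-11, Pow(169, Rational(1, 2)))) = Add(Rational(83, 19212), Mul(-11, 13)) = Add(Rational(83, 19212), -143) = Rational(-2747233, 19212)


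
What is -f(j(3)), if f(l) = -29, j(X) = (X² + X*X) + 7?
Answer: 29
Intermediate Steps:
j(X) = 7 + 2*X² (j(X) = (X² + X²) + 7 = 2*X² + 7 = 7 + 2*X²)
-f(j(3)) = -1*(-29) = 29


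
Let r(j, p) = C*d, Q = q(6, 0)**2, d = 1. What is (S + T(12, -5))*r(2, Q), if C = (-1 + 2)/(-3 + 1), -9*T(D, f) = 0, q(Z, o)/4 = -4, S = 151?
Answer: -151/2 ≈ -75.500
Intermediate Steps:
q(Z, o) = -16 (q(Z, o) = 4*(-4) = -16)
T(D, f) = 0 (T(D, f) = -1/9*0 = 0)
C = -1/2 (C = 1/(-2) = 1*(-1/2) = -1/2 ≈ -0.50000)
Q = 256 (Q = (-16)**2 = 256)
r(j, p) = -1/2 (r(j, p) = -1/2*1 = -1/2)
(S + T(12, -5))*r(2, Q) = (151 + 0)*(-1/2) = 151*(-1/2) = -151/2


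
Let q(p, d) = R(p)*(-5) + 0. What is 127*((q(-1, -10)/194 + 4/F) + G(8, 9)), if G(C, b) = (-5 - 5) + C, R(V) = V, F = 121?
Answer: -5787009/23474 ≈ -246.53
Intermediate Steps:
G(C, b) = -10 + C
q(p, d) = -5*p (q(p, d) = p*(-5) + 0 = -5*p + 0 = -5*p)
127*((q(-1, -10)/194 + 4/F) + G(8, 9)) = 127*((-5*(-1)/194 + 4/121) + (-10 + 8)) = 127*((5*(1/194) + 4*(1/121)) - 2) = 127*((5/194 + 4/121) - 2) = 127*(1381/23474 - 2) = 127*(-45567/23474) = -5787009/23474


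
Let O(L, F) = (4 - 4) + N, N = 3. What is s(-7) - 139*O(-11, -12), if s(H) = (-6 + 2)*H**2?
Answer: -613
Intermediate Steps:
s(H) = -4*H**2
O(L, F) = 3 (O(L, F) = (4 - 4) + 3 = 0 + 3 = 3)
s(-7) - 139*O(-11, -12) = -4*(-7)**2 - 139*3 = -4*49 - 417 = -196 - 417 = -613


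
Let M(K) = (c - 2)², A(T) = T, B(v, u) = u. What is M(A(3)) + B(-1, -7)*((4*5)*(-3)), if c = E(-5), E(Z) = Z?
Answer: 469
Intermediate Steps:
c = -5
M(K) = 49 (M(K) = (-5 - 2)² = (-7)² = 49)
M(A(3)) + B(-1, -7)*((4*5)*(-3)) = 49 - 7*4*5*(-3) = 49 - 140*(-3) = 49 - 7*(-60) = 49 + 420 = 469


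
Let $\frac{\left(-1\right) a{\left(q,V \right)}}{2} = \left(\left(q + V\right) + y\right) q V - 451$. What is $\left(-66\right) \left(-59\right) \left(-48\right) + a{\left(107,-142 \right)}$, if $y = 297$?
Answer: $7775646$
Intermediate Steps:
$a{\left(q,V \right)} = 902 - 2 V q \left(297 + V + q\right)$ ($a{\left(q,V \right)} = - 2 \left(\left(\left(q + V\right) + 297\right) q V - 451\right) = - 2 \left(\left(\left(V + q\right) + 297\right) q V - 451\right) = - 2 \left(\left(297 + V + q\right) q V - 451\right) = - 2 \left(q \left(297 + V + q\right) V - 451\right) = - 2 \left(V q \left(297 + V + q\right) - 451\right) = - 2 \left(-451 + V q \left(297 + V + q\right)\right) = 902 - 2 V q \left(297 + V + q\right)$)
$\left(-66\right) \left(-59\right) \left(-48\right) + a{\left(107,-142 \right)} = \left(-66\right) \left(-59\right) \left(-48\right) - \left(-902 - 9025236 - 3251516 + 4315096\right) = 3894 \left(-48\right) + \left(902 + 9025236 - \left(-284\right) 11449 - 214 \cdot 20164\right) = -186912 + \left(902 + 9025236 + 3251516 - 4315096\right) = -186912 + 7962558 = 7775646$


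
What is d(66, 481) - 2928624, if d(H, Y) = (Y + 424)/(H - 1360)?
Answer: -3789640361/1294 ≈ -2.9286e+6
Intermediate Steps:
d(H, Y) = (424 + Y)/(-1360 + H)
d(66, 481) - 2928624 = (424 + 481)/(-1360 + 66) - 2928624 = 905/(-1294) - 2928624 = -1/1294*905 - 2928624 = -905/1294 - 2928624 = -3789640361/1294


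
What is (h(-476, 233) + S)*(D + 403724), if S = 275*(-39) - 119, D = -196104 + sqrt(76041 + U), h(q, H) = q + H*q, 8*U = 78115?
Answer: -25376977360 - 30557*sqrt(1372886) ≈ -2.5413e+10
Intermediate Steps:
U = 78115/8 (U = (1/8)*78115 = 78115/8 ≈ 9764.4)
D = -196104 + sqrt(1372886)/4 (D = -196104 + sqrt(76041 + 78115/8) = -196104 + sqrt(686443/8) = -196104 + sqrt(1372886)/4 ≈ -1.9581e+5)
S = -10844 (S = -10725 - 119 = -10844)
(h(-476, 233) + S)*(D + 403724) = (-476*(1 + 233) - 10844)*((-196104 + sqrt(1372886)/4) + 403724) = (-476*234 - 10844)*(207620 + sqrt(1372886)/4) = (-111384 - 10844)*(207620 + sqrt(1372886)/4) = -122228*(207620 + sqrt(1372886)/4) = -25376977360 - 30557*sqrt(1372886)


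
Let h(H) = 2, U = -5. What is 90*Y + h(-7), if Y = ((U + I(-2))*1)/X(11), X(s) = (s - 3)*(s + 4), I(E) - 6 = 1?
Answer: 7/2 ≈ 3.5000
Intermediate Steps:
I(E) = 7 (I(E) = 6 + 1 = 7)
X(s) = (-3 + s)*(4 + s)
Y = 1/60 (Y = ((-5 + 7)*1)/(-12 + 11 + 11²) = (2*1)/(-12 + 11 + 121) = 2/120 = 2*(1/120) = 1/60 ≈ 0.016667)
90*Y + h(-7) = 90*(1/60) + 2 = 3/2 + 2 = 7/2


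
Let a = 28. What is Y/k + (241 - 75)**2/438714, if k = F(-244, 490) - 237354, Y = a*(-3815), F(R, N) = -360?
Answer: 4451156372/8690704983 ≈ 0.51217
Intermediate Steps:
Y = -106820 (Y = 28*(-3815) = -106820)
k = -237714 (k = -360 - 237354 = -237714)
Y/k + (241 - 75)**2/438714 = -106820/(-237714) + (241 - 75)**2/438714 = -106820*(-1/237714) + 166**2*(1/438714) = 53410/118857 + 27556*(1/438714) = 53410/118857 + 13778/219357 = 4451156372/8690704983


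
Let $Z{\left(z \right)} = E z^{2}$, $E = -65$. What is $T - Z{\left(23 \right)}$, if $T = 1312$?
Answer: $35697$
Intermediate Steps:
$Z{\left(z \right)} = - 65 z^{2}$
$T - Z{\left(23 \right)} = 1312 - - 65 \cdot 23^{2} = 1312 - \left(-65\right) 529 = 1312 - -34385 = 1312 + 34385 = 35697$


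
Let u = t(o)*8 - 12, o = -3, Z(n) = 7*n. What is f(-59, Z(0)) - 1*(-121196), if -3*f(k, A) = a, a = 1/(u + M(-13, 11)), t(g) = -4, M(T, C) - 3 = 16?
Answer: 9089701/75 ≈ 1.2120e+5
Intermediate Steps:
M(T, C) = 19 (M(T, C) = 3 + 16 = 19)
u = -44 (u = -4*8 - 12 = -32 - 12 = -44)
a = -1/25 (a = 1/(-44 + 19) = 1/(-25) = -1/25 ≈ -0.040000)
f(k, A) = 1/75 (f(k, A) = -⅓*(-1/25) = 1/75)
f(-59, Z(0)) - 1*(-121196) = 1/75 - 1*(-121196) = 1/75 + 121196 = 9089701/75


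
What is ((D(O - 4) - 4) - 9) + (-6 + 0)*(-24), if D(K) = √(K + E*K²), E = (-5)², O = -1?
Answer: 131 + 2*√155 ≈ 155.90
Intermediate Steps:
E = 25
D(K) = √(K + 25*K²)
((D(O - 4) - 4) - 9) + (-6 + 0)*(-24) = ((√((-1 - 4)*(1 + 25*(-1 - 4))) - 4) - 9) + (-6 + 0)*(-24) = ((√(-5*(1 + 25*(-5))) - 4) - 9) - 6*(-24) = ((√(-5*(1 - 125)) - 4) - 9) + 144 = ((√(-5*(-124)) - 4) - 9) + 144 = ((√620 - 4) - 9) + 144 = ((2*√155 - 4) - 9) + 144 = ((-4 + 2*√155) - 9) + 144 = (-13 + 2*√155) + 144 = 131 + 2*√155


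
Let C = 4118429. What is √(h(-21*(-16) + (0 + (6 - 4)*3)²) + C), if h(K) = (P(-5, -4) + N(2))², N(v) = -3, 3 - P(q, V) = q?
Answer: 3*√457606 ≈ 2029.4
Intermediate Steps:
P(q, V) = 3 - q
h(K) = 25 (h(K) = ((3 - 1*(-5)) - 3)² = ((3 + 5) - 3)² = (8 - 3)² = 5² = 25)
√(h(-21*(-16) + (0 + (6 - 4)*3)²) + C) = √(25 + 4118429) = √4118454 = 3*√457606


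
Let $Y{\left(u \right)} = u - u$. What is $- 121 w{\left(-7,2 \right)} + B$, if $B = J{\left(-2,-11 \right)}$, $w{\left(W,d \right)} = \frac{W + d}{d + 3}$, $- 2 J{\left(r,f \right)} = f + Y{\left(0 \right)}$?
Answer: $\frac{253}{2} \approx 126.5$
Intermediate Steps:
$Y{\left(u \right)} = 0$
$J{\left(r,f \right)} = - \frac{f}{2}$ ($J{\left(r,f \right)} = - \frac{f + 0}{2} = - \frac{f}{2}$)
$w{\left(W,d \right)} = \frac{W + d}{3 + d}$
$B = \frac{11}{2}$ ($B = \left(- \frac{1}{2}\right) \left(-11\right) = \frac{11}{2} \approx 5.5$)
$- 121 w{\left(-7,2 \right)} + B = - 121 \frac{-7 + 2}{3 + 2} + \frac{11}{2} = - 121 \cdot \frac{1}{5} \left(-5\right) + \frac{11}{2} = \left(-121\right) \left(-1\right) + \frac{11}{2} = 121 + \frac{11}{2} = \frac{253}{2}$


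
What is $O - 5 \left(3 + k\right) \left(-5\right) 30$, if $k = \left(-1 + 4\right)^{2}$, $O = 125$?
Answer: $1125000$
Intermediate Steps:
$k = 9$ ($k = 3^{2} = 9$)
$O - 5 \left(3 + k\right) \left(-5\right) 30 = 125 - 5 \left(3 + 9\right) \left(-5\right) 30 = 125 \left(-5\right) 12 \left(-5\right) 30 = 125 \left(\left(-60\right) \left(-5\right)\right) 30 = 125 \cdot 300 \cdot 30 = 37500 \cdot 30 = 1125000$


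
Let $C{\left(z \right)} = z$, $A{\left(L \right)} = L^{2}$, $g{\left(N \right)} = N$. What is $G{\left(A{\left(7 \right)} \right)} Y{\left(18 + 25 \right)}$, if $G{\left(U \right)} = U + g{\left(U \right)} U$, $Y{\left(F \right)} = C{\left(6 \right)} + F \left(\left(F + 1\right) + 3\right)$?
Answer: $4966150$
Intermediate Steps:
$Y{\left(F \right)} = 6 + F \left(4 + F\right)$ ($Y{\left(F \right)} = 6 + F \left(\left(F + 1\right) + 3\right) = 6 + F \left(\left(1 + F\right) + 3\right) = 6 + F \left(4 + F\right)$)
$G{\left(U \right)} = U + U^{2}$ ($G{\left(U \right)} = U + U U = U + U^{2}$)
$G{\left(A{\left(7 \right)} \right)} Y{\left(18 + 25 \right)} = 7^{2} \left(1 + 7^{2}\right) \left(6 + \left(18 + 25\right)^{2} + 4 \left(18 + 25\right)\right) = 49 \left(1 + 49\right) \left(6 + 43^{2} + 4 \cdot 43\right) = 49 \cdot 50 \left(6 + 1849 + 172\right) = 2450 \cdot 2027 = 4966150$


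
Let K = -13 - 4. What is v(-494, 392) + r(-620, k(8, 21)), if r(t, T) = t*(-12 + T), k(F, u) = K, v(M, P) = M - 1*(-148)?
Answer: 17634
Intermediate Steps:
v(M, P) = 148 + M (v(M, P) = M + 148 = 148 + M)
K = -17
k(F, u) = -17
v(-494, 392) + r(-620, k(8, 21)) = (148 - 494) - 620*(-12 - 17) = -346 - 620*(-29) = -346 + 17980 = 17634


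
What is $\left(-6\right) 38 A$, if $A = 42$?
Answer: $-9576$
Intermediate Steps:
$\left(-6\right) 38 A = \left(-6\right) 38 \cdot 42 = \left(-228\right) 42 = -9576$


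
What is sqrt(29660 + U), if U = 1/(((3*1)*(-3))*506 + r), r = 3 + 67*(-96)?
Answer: sqrt(3577775720757)/10983 ≈ 172.22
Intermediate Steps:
r = -6429 (r = 3 - 6432 = -6429)
U = -1/10983 (U = 1/(((3*1)*(-3))*506 - 6429) = 1/((3*(-3))*506 - 6429) = 1/(-9*506 - 6429) = 1/(-4554 - 6429) = 1/(-10983) = -1/10983 ≈ -9.1050e-5)
sqrt(29660 + U) = sqrt(29660 - 1/10983) = sqrt(325755779/10983) = sqrt(3577775720757)/10983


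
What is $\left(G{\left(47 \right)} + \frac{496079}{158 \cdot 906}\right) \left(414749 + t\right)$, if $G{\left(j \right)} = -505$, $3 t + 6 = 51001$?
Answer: $- \frac{46495082530481}{214722} \approx -2.1654 \cdot 10^{8}$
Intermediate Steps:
$t = \frac{50995}{3}$ ($t = -2 + \frac{1}{3} \cdot 51001 = -2 + \frac{51001}{3} = \frac{50995}{3} \approx 16998.0$)
$\left(G{\left(47 \right)} + \frac{496079}{158 \cdot 906}\right) \left(414749 + t\right) = \left(-505 + \frac{496079}{158 \cdot 906}\right) \left(414749 + \frac{50995}{3}\right) = \left(-505 + \frac{496079}{143148}\right) \frac{1295242}{3} = \left(- \frac{71793661}{143148}\right) \frac{1295242}{3} = - \frac{46495082530481}{214722}$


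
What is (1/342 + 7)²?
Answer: 5736025/116964 ≈ 49.041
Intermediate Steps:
(1/342 + 7)² = (2395/342)² = 5736025/116964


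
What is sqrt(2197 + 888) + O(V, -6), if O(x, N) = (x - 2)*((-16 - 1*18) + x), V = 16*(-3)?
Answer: 4100 + sqrt(3085) ≈ 4155.5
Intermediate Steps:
V = -48
O(x, N) = (-34 + x)*(-2 + x) (O(x, N) = (-2 + x)*((-16 - 18) + x) = (-2 + x)*(-34 + x) = (-34 + x)*(-2 + x))
sqrt(2197 + 888) + O(V, -6) = sqrt(2197 + 888) + (68 + (-48)**2 - 36*(-48)) = sqrt(3085) + (68 + 2304 + 1728) = sqrt(3085) + 4100 = 4100 + sqrt(3085)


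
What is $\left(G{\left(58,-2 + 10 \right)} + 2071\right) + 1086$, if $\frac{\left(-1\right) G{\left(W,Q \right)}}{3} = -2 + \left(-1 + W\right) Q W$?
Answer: $-76181$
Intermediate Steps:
$G{\left(W,Q \right)} = 6 - 3 Q W \left(-1 + W\right)$ ($G{\left(W,Q \right)} = - 3 \left(-2 + \left(-1 + W\right) Q W\right) = - 3 \left(-2 + Q \left(-1 + W\right) W\right) = - 3 \left(-2 + Q W \left(-1 + W\right)\right) = 6 - 3 Q W \left(-1 + W\right)$)
$\left(G{\left(58,-2 + 10 \right)} + 2071\right) + 1086 = \left(\left(6 - 3 \left(-2 + 10\right) 58^{2} + 3 \left(-2 + 10\right) 58\right) + 2071\right) + 1086 = \left(\left(6 - 24 \cdot 3364 + 3 \cdot 8 \cdot 58\right) + 2071\right) + 1086 = \left(\left(6 - 80736 + 1392\right) + 2071\right) + 1086 = \left(-79338 + 2071\right) + 1086 = -77267 + 1086 = -76181$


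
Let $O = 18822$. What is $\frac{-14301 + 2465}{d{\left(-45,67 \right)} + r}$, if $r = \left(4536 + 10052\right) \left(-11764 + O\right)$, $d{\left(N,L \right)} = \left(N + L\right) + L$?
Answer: $- \frac{11836}{102962193} \approx -0.00011495$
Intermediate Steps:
$d{\left(N,L \right)} = N + 2 L$ ($d{\left(N,L \right)} = \left(L + N\right) + L = N + 2 L$)
$r = 102962104$ ($r = \left(4536 + 10052\right) \left(-11764 + 18822\right) = 14588 \cdot 7058 = 102962104$)
$\frac{-14301 + 2465}{d{\left(-45,67 \right)} + r} = \frac{-14301 + 2465}{\left(-45 + 2 \cdot 67\right) + 102962104} = - \frac{11836}{\left(-45 + 134\right) + 102962104} = - \frac{11836}{89 + 102962104} = - \frac{11836}{102962193}$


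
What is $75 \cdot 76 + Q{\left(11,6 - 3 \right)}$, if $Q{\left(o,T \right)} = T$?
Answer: $5703$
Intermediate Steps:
$75 \cdot 76 + Q{\left(11,6 - 3 \right)} = 75 \cdot 76 + \left(6 - 3\right) = 5700 + \left(6 - 3\right) = 5700 + 3 = 5703$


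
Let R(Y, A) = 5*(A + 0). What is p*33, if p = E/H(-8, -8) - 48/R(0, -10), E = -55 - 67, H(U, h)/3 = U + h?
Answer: 23111/200 ≈ 115.55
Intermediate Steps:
H(U, h) = 3*U + 3*h (H(U, h) = 3*(U + h) = 3*U + 3*h)
R(Y, A) = 5*A
E = -122
p = 2101/600 (p = -122/(3*(-8) + 3*(-8)) - 48/(5*(-10)) = -122/(-24 - 24) - 48/(-50) = -122/(-48) - 48*(-1/50) = -122*(-1/48) + 24/25 = 61/24 + 24/25 = 2101/600 ≈ 3.5017)
p*33 = (2101/600)*33 = 23111/200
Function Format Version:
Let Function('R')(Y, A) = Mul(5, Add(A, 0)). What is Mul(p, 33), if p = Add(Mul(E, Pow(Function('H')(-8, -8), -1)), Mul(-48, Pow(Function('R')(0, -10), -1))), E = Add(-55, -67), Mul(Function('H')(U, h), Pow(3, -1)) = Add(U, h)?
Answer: Rational(23111, 200) ≈ 115.55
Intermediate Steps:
Function('H')(U, h) = Add(Mul(3, U), Mul(3, h)) (Function('H')(U, h) = Mul(3, Add(U, h)) = Add(Mul(3, U), Mul(3, h)))
Function('R')(Y, A) = Mul(5, A)
E = -122
p = Rational(2101, 600) (p = Add(Mul(-122, Pow(Add(Mul(3, -8), Mul(3, -8)), -1)), Mul(-48, Pow(Mul(5, -10), -1))) = Add(Mul(-122, Pow(Add(-24, -24), -1)), Mul(-48, Pow(-50, -1))) = Add(Mul(-122, Pow(-48, -1)), Mul(-48, Rational(-1, 50))) = Add(Mul(-122, Rational(-1, 48)), Rational(24, 25)) = Add(Rational(61, 24), Rational(24, 25)) = Rational(2101, 600) ≈ 3.5017)
Mul(p, 33) = Mul(Rational(2101, 600), 33) = Rational(23111, 200)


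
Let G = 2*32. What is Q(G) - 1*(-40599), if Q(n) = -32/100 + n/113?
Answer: 114692871/2825 ≈ 40599.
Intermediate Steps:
G = 64
Q(n) = -8/25 + n/113 (Q(n) = -32*1/100 + n*(1/113) = -8/25 + n/113)
Q(G) - 1*(-40599) = (-8/25 + (1/113)*64) - 1*(-40599) = (-8/25 + 64/113) + 40599 = 696/2825 + 40599 = 114692871/2825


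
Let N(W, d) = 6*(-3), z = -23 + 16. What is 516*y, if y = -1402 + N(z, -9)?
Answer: -732720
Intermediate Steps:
z = -7
N(W, d) = -18
y = -1420 (y = -1402 - 18 = -1420)
516*y = 516*(-1420) = -732720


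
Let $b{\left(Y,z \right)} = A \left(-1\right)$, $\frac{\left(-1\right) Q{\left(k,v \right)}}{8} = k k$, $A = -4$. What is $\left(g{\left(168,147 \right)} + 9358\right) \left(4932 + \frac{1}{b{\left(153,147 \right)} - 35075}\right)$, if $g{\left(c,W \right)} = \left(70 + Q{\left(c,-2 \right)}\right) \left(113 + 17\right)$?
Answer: $- \frac{5073993827139842}{35071} \approx -1.4468 \cdot 10^{11}$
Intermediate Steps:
$Q{\left(k,v \right)} = - 8 k^{2}$ ($Q{\left(k,v \right)} = - 8 k k = - 8 k^{2}$)
$b{\left(Y,z \right)} = 4$ ($b{\left(Y,z \right)} = \left(-4\right) \left(-1\right) = 4$)
$g{\left(c,W \right)} = 9100 - 1040 c^{2}$ ($g{\left(c,W \right)} = \left(70 - 8 c^{2}\right) \left(113 + 17\right) = \left(70 - 8 c^{2}\right) 130 = 9100 - 1040 c^{2}$)
$\left(g{\left(168,147 \right)} + 9358\right) \left(4932 + \frac{1}{b{\left(153,147 \right)} - 35075}\right) = \left(\left(9100 - 1040 \cdot 168^{2}\right) + 9358\right) \left(4932 + \frac{1}{4 - 35075}\right) = \left(\left(9100 - 29352960\right) + 9358\right) \left(4932 + \frac{1}{-35071}\right) = \left(\left(9100 - 29352960\right) + 9358\right) \left(4932 - \frac{1}{35071}\right) = \left(-29343860 + 9358\right) \frac{172970171}{35071} = \left(-29334502\right) \frac{172970171}{35071} = - \frac{5073993827139842}{35071}$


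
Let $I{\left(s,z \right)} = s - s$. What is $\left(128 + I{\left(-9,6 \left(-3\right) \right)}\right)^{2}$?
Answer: $16384$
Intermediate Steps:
$I{\left(s,z \right)} = 0$
$\left(128 + I{\left(-9,6 \left(-3\right) \right)}\right)^{2} = \left(128 + 0\right)^{2} = 128^{2} = 16384$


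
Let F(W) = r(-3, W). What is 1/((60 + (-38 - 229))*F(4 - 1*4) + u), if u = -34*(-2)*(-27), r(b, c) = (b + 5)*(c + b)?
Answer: -1/594 ≈ -0.0016835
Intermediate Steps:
r(b, c) = (5 + b)*(b + c)
F(W) = -6 + 2*W (F(W) = (-3)² + 5*(-3) + 5*W - 3*W = 9 - 15 + 5*W - 3*W = -6 + 2*W)
u = -1836 (u = 68*(-27) = -1836)
1/((60 + (-38 - 229))*F(4 - 1*4) + u) = 1/((60 + (-38 - 229))*(-6 + 2*(4 - 1*4)) - 1836) = 1/((60 - 267)*(-6 + 2*(4 - 4)) - 1836) = 1/(-207*(-6 + 2*0) - 1836) = 1/(-207*(-6 + 0) - 1836) = 1/(-207*(-6) - 1836) = 1/(1242 - 1836) = 1/(-594) = -1/594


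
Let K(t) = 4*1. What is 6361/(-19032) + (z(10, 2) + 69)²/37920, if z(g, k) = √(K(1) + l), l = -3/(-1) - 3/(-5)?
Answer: -31344401/150352800 + 23*√190/31600 ≈ -0.19844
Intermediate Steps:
K(t) = 4
l = 18/5 (l = -3*(-1) - 3*(-⅕) = 3 + ⅗ = 18/5 ≈ 3.6000)
z(g, k) = √190/5 (z(g, k) = √(4 + 18/5) = √(38/5) = √190/5)
6361/(-19032) + (z(10, 2) + 69)²/37920 = 6361/(-19032) + (√190/5 + 69)²/37920 = 6361*(-1/19032) + (69 + √190/5)²*(1/37920) = -6361/19032 + (69 + √190/5)²/37920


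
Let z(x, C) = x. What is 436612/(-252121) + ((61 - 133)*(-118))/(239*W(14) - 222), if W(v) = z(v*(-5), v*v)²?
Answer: -254538682660/147601466119 ≈ -1.7245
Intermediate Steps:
W(v) = 25*v² (W(v) = (v*(-5))² = (-5*v)² = 25*v²)
436612/(-252121) + ((61 - 133)*(-118))/(239*W(14) - 222) = 436612/(-252121) + ((61 - 133)*(-118))/(239*(25*14²) - 222) = 436612*(-1/252121) + (-72*(-118))/(239*(25*196) - 222) = -436612/252121 + 8496/(239*4900 - 222) = -436612/252121 + 8496/(1171100 - 222) = -436612/252121 + 8496/1170878 = -436612/252121 + 8496*(1/1170878) = -436612/252121 + 4248/585439 = -254538682660/147601466119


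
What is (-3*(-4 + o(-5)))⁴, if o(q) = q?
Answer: 531441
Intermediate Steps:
(-3*(-4 + o(-5)))⁴ = (-3*(-4 - 5))⁴ = (-3*(-9))⁴ = 27⁴ = 531441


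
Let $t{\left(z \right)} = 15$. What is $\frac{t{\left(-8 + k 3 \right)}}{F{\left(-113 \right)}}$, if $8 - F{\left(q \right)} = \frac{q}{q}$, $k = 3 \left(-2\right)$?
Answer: $\frac{15}{7} \approx 2.1429$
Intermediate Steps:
$k = -6$
$F{\left(q \right)} = 7$ ($F{\left(q \right)} = 8 - \frac{q}{q} = 8 - 1 = 7$)
$\frac{t{\left(-8 + k 3 \right)}}{F{\left(-113 \right)}} = \frac{15}{7}$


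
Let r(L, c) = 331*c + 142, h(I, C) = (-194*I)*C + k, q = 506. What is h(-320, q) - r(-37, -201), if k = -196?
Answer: 31478673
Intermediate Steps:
h(I, C) = -196 - 194*C*I (h(I, C) = (-194*I)*C - 196 = -194*C*I - 196 = -196 - 194*C*I)
r(L, c) = 142 + 331*c
h(-320, q) - r(-37, -201) = (-196 - 194*506*(-320)) - (142 + 331*(-201)) = (-196 + 31412480) - (142 - 66531) = 31412284 - 1*(-66389) = 31412284 + 66389 = 31478673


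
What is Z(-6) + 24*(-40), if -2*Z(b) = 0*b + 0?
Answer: -960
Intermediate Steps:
Z(b) = 0 (Z(b) = -(0*b + 0)/2 = -(0 + 0)/2 = -1/2*0 = 0)
Z(-6) + 24*(-40) = 0 + 24*(-40) = 0 - 960 = -960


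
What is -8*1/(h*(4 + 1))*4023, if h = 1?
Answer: -32184/5 ≈ -6436.8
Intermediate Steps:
-8*1/(h*(4 + 1))*4023 = -8/(4 + 1)*4023 = -8/(1*5)*4023 = -8/5*4023 = -32184/5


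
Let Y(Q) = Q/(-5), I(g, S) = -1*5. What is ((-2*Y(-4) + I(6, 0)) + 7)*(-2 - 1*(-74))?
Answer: 144/5 ≈ 28.800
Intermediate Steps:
I(g, S) = -5
Y(Q) = -Q/5 (Y(Q) = Q*(-1/5) = -Q/5)
((-2*Y(-4) + I(6, 0)) + 7)*(-2 - 1*(-74)) = ((-(-2)*(-4)/5 - 5) + 7)*(-2 - 1*(-74)) = ((-2*4/5 - 5) + 7)*(-2 + 74) = ((-8/5 - 5) + 7)*72 = (-33/5 + 7)*72 = (2/5)*72 = 144/5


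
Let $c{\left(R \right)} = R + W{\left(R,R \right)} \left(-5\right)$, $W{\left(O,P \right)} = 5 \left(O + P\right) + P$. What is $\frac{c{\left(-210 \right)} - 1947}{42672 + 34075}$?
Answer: $\frac{9393}{76747} \approx 0.12239$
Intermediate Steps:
$W{\left(O,P \right)} = 5 O + 6 P$ ($W{\left(O,P \right)} = \left(5 O + 5 P\right) + P = 5 O + 6 P$)
$c{\left(R \right)} = - 54 R$ ($c{\left(R \right)} = R + \left(5 R + 6 R\right) \left(-5\right) = R + 11 R \left(-5\right) = R - 55 R = - 54 R$)
$\frac{c{\left(-210 \right)} - 1947}{42672 + 34075} = \frac{\left(-54\right) \left(-210\right) - 1947}{42672 + 34075} = \frac{11340 - 1947}{76747} = 9393 \cdot \frac{1}{76747} = \frac{9393}{76747}$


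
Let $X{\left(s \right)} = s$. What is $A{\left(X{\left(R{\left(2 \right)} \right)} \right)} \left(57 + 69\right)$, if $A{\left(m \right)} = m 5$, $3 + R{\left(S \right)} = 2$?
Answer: $-630$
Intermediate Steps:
$R{\left(S \right)} = -1$ ($R{\left(S \right)} = -3 + 2 = -1$)
$A{\left(m \right)} = 5 m$
$A{\left(X{\left(R{\left(2 \right)} \right)} \right)} \left(57 + 69\right) = 5 \left(-1\right) \left(57 + 69\right) = \left(-5\right) 126 = -630$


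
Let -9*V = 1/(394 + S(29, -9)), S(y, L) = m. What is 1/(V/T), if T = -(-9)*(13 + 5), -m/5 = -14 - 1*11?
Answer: -756702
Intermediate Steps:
m = 125 (m = -5*(-14 - 1*11) = -5*(-14 - 11) = -5*(-25) = 125)
S(y, L) = 125
T = 162 (T = -(-9)*18 = -1*(-162) = 162)
V = -1/4671 (V = -1/(9*(394 + 125)) = -⅑/519 = -⅑*1/519 = -1/4671 ≈ -0.00021409)
1/(V/T) = 1/(-1/4671/162) = 1/(-1/4671*1/162) = 1/(-1/756702) = -756702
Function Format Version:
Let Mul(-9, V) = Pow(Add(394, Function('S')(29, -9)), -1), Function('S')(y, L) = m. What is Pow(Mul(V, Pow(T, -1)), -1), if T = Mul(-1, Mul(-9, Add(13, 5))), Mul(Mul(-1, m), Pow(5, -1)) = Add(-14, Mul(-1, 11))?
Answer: -756702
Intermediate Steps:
m = 125 (m = Mul(-5, Add(-14, Mul(-1, 11))) = Mul(-5, Add(-14, -11)) = Mul(-5, -25) = 125)
Function('S')(y, L) = 125
T = 162 (T = Mul(-1, Mul(-9, 18)) = Mul(-1, -162) = 162)
V = Rational(-1, 4671) (V = Mul(Rational(-1, 9), Pow(Add(394, 125), -1)) = Mul(Rational(-1, 9), Pow(519, -1)) = Mul(Rational(-1, 9), Rational(1, 519)) = Rational(-1, 4671) ≈ -0.00021409)
Pow(Mul(V, Pow(T, -1)), -1) = Pow(Mul(Rational(-1, 4671), Pow(162, -1)), -1) = Pow(Mul(Rational(-1, 4671), Rational(1, 162)), -1) = Pow(Rational(-1, 756702), -1) = -756702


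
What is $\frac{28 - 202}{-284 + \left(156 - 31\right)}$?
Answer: $\frac{58}{53} \approx 1.0943$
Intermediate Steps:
$\frac{28 - 202}{-284 + \left(156 - 31\right)} = - \frac{174}{-284 + \left(156 - 31\right)} = - \frac{174}{-284 + 125} = - \frac{174}{-159} = \left(-174\right) \left(- \frac{1}{159}\right) = \frac{58}{53}$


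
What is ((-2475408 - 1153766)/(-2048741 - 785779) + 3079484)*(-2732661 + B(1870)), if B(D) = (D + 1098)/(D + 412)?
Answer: -1944020404206504395737/231013380 ≈ -8.4152e+12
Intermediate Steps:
B(D) = (1098 + D)/(412 + D)
((-2475408 - 1153766)/(-2048741 - 785779) + 3079484)*(-2732661 + B(1870)) = ((-2475408 - 1153766)/(-2048741 - 785779) + 3079484)*(-2732661 + (1098 + 1870)/(412 + 1870)) = (-3629174/(-2834520) + 3079484)*(-2732661 + 2968/2282) = (-3629174*(-1/2834520) + 3079484)*(-2732661 + (1/2282)*2968) = (1814587/1417260 + 3079484)*(-2732661 + 212/163) = (4364431308427/1417260)*(-445423531/163) = -1944020404206504395737/231013380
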